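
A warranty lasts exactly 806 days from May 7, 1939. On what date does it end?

July 21, 1941

+366 (one year; includes Feb 29, 1940) → May 7, 1940 (440 left).
+365 (one year) → May 7, 1941 (75 left).
May has 31 days: +25 → Jun 1, 1941 (50 left).
Jun has 30 days: +30 → Jul 1, 1941 (20 left).
+20 → Jul 21, 1941.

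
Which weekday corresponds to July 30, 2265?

Doomsday rule: the anchor day for the 2200s is Friday. For year 65: 65÷12 = 5 r 5, and 5÷4 = 1, so 5+5+1 = 11.
Friday + 11 ≡ Tuesday — that's 2265's doomsday.
In July the doomsday date is Jul 11.
Jul 30 is 19 days after Jul 11; 19 mod 7 = 5, so Tuesday + 5 = Sunday.

Sunday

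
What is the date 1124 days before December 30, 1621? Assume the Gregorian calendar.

December 2, 1618

−365 (one year) → Dec 30, 1620 (759 left).
−366 (one year; includes Feb 29, 1620) → Dec 30, 1619 (393 left).
−30 → Nov 30, 1619 (end of Nov, 30 days; 363 left).
−30 → Oct 31, 1619 (end of Oct, 31 days; 333 left).
−31 → Sep 30, 1619 (end of Sep, 30 days; 302 left).
−30 → Aug 31, 1619 (end of Aug, 31 days; 272 left).
−31 → Jul 31, 1619 (end of Jul, 31 days; 241 left).
−31 → Jun 30, 1619 (end of Jun, 30 days; 210 left).
−30 → May 31, 1619 (end of May, 31 days; 180 left).
−31 → Apr 30, 1619 (end of Apr, 30 days; 149 left).
−30 → Mar 31, 1619 (end of Mar, 31 days; 119 left).
−31 → Feb 28, 1619 (end of Feb, 28 days; 88 left).
−28 → Jan 31, 1619 (end of Jan, 31 days; 60 left).
−31 → Dec 31, 1618 (end of Dec, 31 days; 29 left).
−29 → Dec 2, 1618.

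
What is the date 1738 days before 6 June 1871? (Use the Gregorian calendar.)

September 2, 1866

−365 (one year) → Jun 6, 1870 (1373 left).
−365 (one year) → Jun 6, 1869 (1008 left).
−365 (one year) → Jun 6, 1868 (643 left).
−366 (one year; includes Feb 29, 1868) → Jun 6, 1867 (277 left).
−6 → May 31, 1867 (end of May, 31 days; 271 left).
−31 → Apr 30, 1867 (end of Apr, 30 days; 240 left).
−30 → Mar 31, 1867 (end of Mar, 31 days; 210 left).
−31 → Feb 28, 1867 (end of Feb, 28 days; 179 left).
−28 → Jan 31, 1867 (end of Jan, 31 days; 151 left).
−31 → Dec 31, 1866 (end of Dec, 31 days; 120 left).
−31 → Nov 30, 1866 (end of Nov, 30 days; 89 left).
−30 → Oct 31, 1866 (end of Oct, 31 days; 59 left).
−31 → Sep 30, 1866 (end of Sep, 30 days; 28 left).
−28 → Sep 2, 1866.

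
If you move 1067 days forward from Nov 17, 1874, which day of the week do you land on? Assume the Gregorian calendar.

Friday

First find the weekday of Nov 17, 1874. Doomsday rule: the anchor day for the 1800s is Friday. For year 74: 74÷12 = 6 r 2, and 2÷4 = 0, so 6+2+0 = 8.
Friday + 8 ≡ Saturday — that's 1874's doomsday.
In November the doomsday date is Nov 7.
Nov 17 is 10 days after Nov 7; 10 mod 7 = 3, so Saturday + 3 = Tuesday.
1067 mod 7 = 3, so 1067 days after a Tuesday is Tuesday + 3 = Friday.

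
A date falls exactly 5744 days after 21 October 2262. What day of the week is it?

Saturday

First find the weekday of Oct 21, 2262. Doomsday rule: the anchor day for the 2200s is Friday. For year 62: 62÷12 = 5 r 2, and 2÷4 = 0, so 5+2+0 = 7.
Friday + 7 ≡ Friday — that's 2262's doomsday.
In October the doomsday date is Oct 10.
Oct 21 is 11 days after Oct 10; 11 mod 7 = 4, so Friday + 4 = Tuesday.
5744 mod 7 = 4, so 5744 days after a Tuesday is Tuesday + 4 = Saturday.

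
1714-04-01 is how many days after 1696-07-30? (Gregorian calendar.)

Jul 30, 1696 → Jul 30, 1697: 365 days.
Jul 30, 1697 → Jul 30, 1698: 365 days.
Jul 30, 1698 → Jul 30, 1699: 365 days.
Jul 30, 1699 → Jul 30, 1700: 365 days.
Jul 30, 1700 → Jul 30, 1701: 365 days.
Jul 30, 1701 → Jul 30, 1702: 365 days.
Jul 30, 1702 → Jul 30, 1703: 365 days.
Jul 30, 1703 → Jul 30, 1704: 366 days (Feb 29, 1704 is in that span).
Jul 30, 1704 → Jul 30, 1705: 365 days.
Jul 30, 1705 → Jul 30, 1706: 365 days.
Jul 30, 1706 → Jul 30, 1707: 365 days.
Jul 30, 1707 → Jul 30, 1708: 366 days (Feb 29, 1708 is in that span).
Jul 30, 1708 → Jul 30, 1709: 365 days.
Jul 30, 1709 → Jul 30, 1710: 365 days.
Jul 30, 1710 → Jul 30, 1711: 365 days.
Jul 30, 1711 → Jul 30, 1712: 366 days (Feb 29, 1712 is in that span).
Jul 30, 1712 → Jul 30, 1713: 365 days.
Jul 30, 1713 → Aug 30, 1713: 31 days (July has 31).
Aug 30, 1713 → Sep 30, 1713: 31 days (August has 31).
Sep 30, 1713 → Oct 30, 1713: 30 days (September has 30).
Oct 30, 1713 → Nov 30, 1713: 31 days (October has 31).
Nov 30, 1713 → Dec 30, 1713: 30 days (November has 30).
Dec 30, 1713 → Jan 30, 1714: 31 days (December has 31).
Jan 30, 1714 → Feb 28, 1714: 29 days (January has 31).
Feb 28, 1714 → Mar 28, 1714: 28 days (February has 28).
Mar 28, 1714 → Apr 1, 1714: 4 days.
Total: 6453 days.

6453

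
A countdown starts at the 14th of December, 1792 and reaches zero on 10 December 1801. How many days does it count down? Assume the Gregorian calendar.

Dec 14, 1792 → Dec 14, 1793: 365 days.
Dec 14, 1793 → Dec 14, 1794: 365 days.
Dec 14, 1794 → Dec 14, 1795: 365 days.
Dec 14, 1795 → Dec 14, 1796: 366 days (Feb 29, 1796 is in that span).
Dec 14, 1796 → Dec 14, 1797: 365 days.
Dec 14, 1797 → Dec 14, 1798: 365 days.
Dec 14, 1798 → Dec 14, 1799: 365 days.
Dec 14, 1799 → Dec 14, 1800: 365 days.
Dec 14, 1800 → Jan 14, 1801: 31 days (December has 31).
Jan 14, 1801 → Feb 14, 1801: 31 days (January has 31).
Feb 14, 1801 → Mar 14, 1801: 28 days (February has 28).
Mar 14, 1801 → Apr 14, 1801: 31 days (March has 31).
Apr 14, 1801 → May 14, 1801: 30 days (April has 30).
May 14, 1801 → Jun 14, 1801: 31 days (May has 31).
Jun 14, 1801 → Jul 14, 1801: 30 days (June has 30).
Jul 14, 1801 → Aug 14, 1801: 31 days (July has 31).
Aug 14, 1801 → Sep 14, 1801: 31 days (August has 31).
Sep 14, 1801 → Oct 14, 1801: 30 days (September has 30).
Oct 14, 1801 → Nov 14, 1801: 31 days (October has 31).
Nov 14, 1801 → Dec 10, 1801: 26 days.
Total: 3282 days.

3282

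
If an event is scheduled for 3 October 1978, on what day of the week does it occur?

Tuesday

Doomsday rule: the anchor day for the 1900s is Wednesday. For year 78: 78÷12 = 6 r 6, and 6÷4 = 1, so 6+6+1 = 13.
Wednesday + 13 ≡ Tuesday — that's 1978's doomsday.
In October the doomsday date is Oct 10.
Oct 3 is 7 days before Oct 10; 7 mod 7 = 0, so Tuesday − 0 = Tuesday.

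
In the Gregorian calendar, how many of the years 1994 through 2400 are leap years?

99

Multiples of 4 in [1994,2400]: 102.
Of those, multiples of 100: 5 (not leap unless ÷400).
Multiples of 400: 2.
Leap years = 102 − 5 + 2 = 99.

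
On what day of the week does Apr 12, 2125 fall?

Doomsday rule: the anchor day for the 2100s is Sunday. For year 25: 25÷12 = 2 r 1, and 1÷4 = 0, so 2+1+0 = 3.
Sunday + 3 ≡ Wednesday — that's 2125's doomsday.
In April the doomsday date is Apr 4.
Apr 12 is 8 days after Apr 4; 8 mod 7 = 1, so Wednesday + 1 = Thursday.

Thursday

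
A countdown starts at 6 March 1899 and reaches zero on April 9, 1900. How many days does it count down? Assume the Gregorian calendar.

Mar 6, 1899 → Apr 6, 1899: 31 days (March has 31).
Apr 6, 1899 → May 6, 1899: 30 days (April has 30).
May 6, 1899 → Jun 6, 1899: 31 days (May has 31).
Jun 6, 1899 → Jul 6, 1899: 30 days (June has 30).
Jul 6, 1899 → Aug 6, 1899: 31 days (July has 31).
Aug 6, 1899 → Sep 6, 1899: 31 days (August has 31).
Sep 6, 1899 → Oct 6, 1899: 30 days (September has 30).
Oct 6, 1899 → Nov 6, 1899: 31 days (October has 31).
Nov 6, 1899 → Dec 6, 1899: 30 days (November has 30).
Dec 6, 1899 → Jan 6, 1900: 31 days (December has 31).
Jan 6, 1900 → Feb 6, 1900: 31 days (January has 31).
Feb 6, 1900 → Mar 6, 1900: 28 days (February has 28).
Mar 6, 1900 → Apr 6, 1900: 31 days (March has 31).
Apr 6, 1900 → Apr 9, 1900: 3 days.
Total: 399 days.

399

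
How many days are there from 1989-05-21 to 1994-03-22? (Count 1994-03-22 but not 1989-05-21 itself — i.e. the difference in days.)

1766

May 21, 1989 → May 21, 1990: 365 days.
May 21, 1990 → May 21, 1991: 365 days.
May 21, 1991 → May 21, 1992: 366 days (Feb 29, 1992 is in that span).
May 21, 1992 → May 21, 1993: 365 days.
May 21, 1993 → Jun 21, 1993: 31 days (May has 31).
Jun 21, 1993 → Jul 21, 1993: 30 days (June has 30).
Jul 21, 1993 → Aug 21, 1993: 31 days (July has 31).
Aug 21, 1993 → Sep 21, 1993: 31 days (August has 31).
Sep 21, 1993 → Oct 21, 1993: 30 days (September has 30).
Oct 21, 1993 → Nov 21, 1993: 31 days (October has 31).
Nov 21, 1993 → Dec 21, 1993: 30 days (November has 30).
Dec 21, 1993 → Jan 21, 1994: 31 days (December has 31).
Jan 21, 1994 → Feb 21, 1994: 31 days (January has 31).
Feb 21, 1994 → Mar 21, 1994: 28 days (February has 28).
Mar 21, 1994 → Mar 22, 1994: 1 days.
Total: 1766 days.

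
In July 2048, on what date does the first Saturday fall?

July 4, 2048

July 1, 2048 is a Wednesday.
The first Saturday is therefore July 4 (3 days later).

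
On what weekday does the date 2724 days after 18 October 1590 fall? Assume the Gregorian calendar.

Friday

Oct 18, 1590 is a Thursday.
2724 mod 7 = 1, so 2724 days after a Thursday is Thursday + 1 = Friday.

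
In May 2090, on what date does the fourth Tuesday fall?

May 1, 2090 is a Monday.
The first Tuesday is therefore May 2 (1 days later).
The fourth Tuesday is 2 + 3×7 = May 23.

May 23, 2090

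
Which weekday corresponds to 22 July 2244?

January 1, 2244 is a Monday.
Jan 1, 2244 → Feb 1, 2244: 31 days (January has 31).
Feb 1, 2244 → Mar 1, 2244: 29 days (February has 29).
Mar 1, 2244 → Apr 1, 2244: 31 days (March has 31).
Apr 1, 2244 → May 1, 2244: 30 days (April has 30).
May 1, 2244 → Jun 1, 2244: 31 days (May has 31).
Jun 1, 2244 → Jul 1, 2244: 30 days (June has 30).
Jul 1, 2244 → Jul 22, 2244: 21 days.
Total: 203 days.
203 mod 7 = 0, so Monday + 0 = Monday.

Monday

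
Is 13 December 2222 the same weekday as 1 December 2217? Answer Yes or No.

From Dec 1, 2217 to Dec 13, 2222 is 1838 days.
1838 mod 7 = 4, so they are different weekdays.
(Dec 1, 2217 is a Monday; Dec 13, 2222 is a Friday.)

No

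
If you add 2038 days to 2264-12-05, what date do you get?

+365 (one year) → Dec 5, 2265 (1673 left).
+365 (one year) → Dec 5, 2266 (1308 left).
+365 (one year) → Dec 5, 2267 (943 left).
+366 (one year; includes Feb 29, 2268) → Dec 5, 2268 (577 left).
+365 (one year) → Dec 5, 2269 (212 left).
Dec has 31 days: +27 → Jan 1, 2270 (185 left).
Jan has 31 days: +31 → Feb 1, 2270 (154 left).
Feb has 28 days: +28 → Mar 1, 2270 (126 left).
Mar has 31 days: +31 → Apr 1, 2270 (95 left).
Apr has 30 days: +30 → May 1, 2270 (65 left).
May has 31 days: +31 → Jun 1, 2270 (34 left).
Jun has 30 days: +30 → Jul 1, 2270 (4 left).
+4 → Jul 5, 2270.

July 5, 2270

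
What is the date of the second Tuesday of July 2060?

July 13, 2060

July 1, 2060 is a Thursday.
The first Tuesday is therefore July 6 (5 days later).
The second Tuesday is 6 + 1×7 = July 13.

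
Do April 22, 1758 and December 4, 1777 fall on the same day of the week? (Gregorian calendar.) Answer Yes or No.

From Apr 22, 1758 to Dec 4, 1777 is 7166 days.
7166 mod 7 = 5, so they are different weekdays.
(Apr 22, 1758 is a Saturday; Dec 4, 1777 is a Thursday.)

No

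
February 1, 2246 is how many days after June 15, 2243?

Jun 15, 2243 → Jun 15, 2244: 366 days (Feb 29, 2244 is in that span).
Jun 15, 2244 → Jun 15, 2245: 365 days.
Jun 15, 2245 → Jul 15, 2245: 30 days (June has 30).
Jul 15, 2245 → Aug 15, 2245: 31 days (July has 31).
Aug 15, 2245 → Sep 15, 2245: 31 days (August has 31).
Sep 15, 2245 → Oct 15, 2245: 30 days (September has 30).
Oct 15, 2245 → Nov 15, 2245: 31 days (October has 31).
Nov 15, 2245 → Dec 15, 2245: 30 days (November has 30).
Dec 15, 2245 → Jan 15, 2246: 31 days (December has 31).
Jan 15, 2246 → Feb 1, 2246: 17 days.
Total: 962 days.

962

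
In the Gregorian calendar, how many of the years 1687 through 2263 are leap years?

139

Multiples of 4 in [1687,2263]: 144.
Of those, multiples of 100: 6 (not leap unless ÷400).
Multiples of 400: 1.
Leap years = 144 − 6 + 1 = 139.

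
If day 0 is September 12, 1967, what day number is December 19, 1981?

5212

Sep 12, 1967 → Sep 12, 1968: 366 days (Feb 29, 1968 is in that span).
Sep 12, 1968 → Sep 12, 1969: 365 days.
Sep 12, 1969 → Sep 12, 1970: 365 days.
Sep 12, 1970 → Sep 12, 1971: 365 days.
Sep 12, 1971 → Sep 12, 1972: 366 days (Feb 29, 1972 is in that span).
Sep 12, 1972 → Sep 12, 1973: 365 days.
Sep 12, 1973 → Sep 12, 1974: 365 days.
Sep 12, 1974 → Sep 12, 1975: 365 days.
Sep 12, 1975 → Sep 12, 1976: 366 days (Feb 29, 1976 is in that span).
Sep 12, 1976 → Sep 12, 1977: 365 days.
Sep 12, 1977 → Sep 12, 1978: 365 days.
Sep 12, 1978 → Sep 12, 1979: 365 days.
Sep 12, 1979 → Sep 12, 1980: 366 days (Feb 29, 1980 is in that span).
Sep 12, 1980 → Sep 12, 1981: 365 days.
Sep 12, 1981 → Oct 12, 1981: 30 days (September has 30).
Oct 12, 1981 → Nov 12, 1981: 31 days (October has 31).
Nov 12, 1981 → Dec 12, 1981: 30 days (November has 30).
Dec 12, 1981 → Dec 19, 1981: 7 days.
Total: 5212 days.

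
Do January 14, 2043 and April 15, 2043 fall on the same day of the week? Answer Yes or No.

From Jan 14, 2043 to Apr 15, 2043 is 91 days.
91 mod 7 = 0, so they are the same weekday.
(Jan 14, 2043 is a Wednesday; Apr 15, 2043 is a Wednesday.)

Yes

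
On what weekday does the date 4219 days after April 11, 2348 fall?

Apr 11, 2348 is a Sunday.
4219 mod 7 = 5, so 4219 days after a Sunday is Sunday + 5 = Friday.

Friday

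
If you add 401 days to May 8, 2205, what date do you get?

+365 (one year) → May 8, 2206 (36 left).
May has 31 days: +24 → Jun 1, 2206 (12 left).
+12 → Jun 13, 2206.

June 13, 2206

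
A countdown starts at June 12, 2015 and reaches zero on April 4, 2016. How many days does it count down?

297

Jun 12, 2015 → Jul 12, 2015: 30 days (June has 30).
Jul 12, 2015 → Aug 12, 2015: 31 days (July has 31).
Aug 12, 2015 → Sep 12, 2015: 31 days (August has 31).
Sep 12, 2015 → Oct 12, 2015: 30 days (September has 30).
Oct 12, 2015 → Nov 12, 2015: 31 days (October has 31).
Nov 12, 2015 → Dec 12, 2015: 30 days (November has 30).
Dec 12, 2015 → Jan 12, 2016: 31 days (December has 31).
Jan 12, 2016 → Feb 12, 2016: 31 days (January has 31).
Feb 12, 2016 → Mar 12, 2016: 29 days (February has 29).
Mar 12, 2016 → Apr 4, 2016: 23 days.
Total: 297 days.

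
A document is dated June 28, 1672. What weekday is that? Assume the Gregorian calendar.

Doomsday rule: the anchor day for the 1600s is Tuesday. For year 72: 72÷12 = 6 r 0, and 0÷4 = 0, so 6+0+0 = 6.
Tuesday + 6 ≡ Monday — that's 1672's doomsday.
In June the doomsday date is Jun 6.
Jun 28 is 22 days after Jun 6; 22 mod 7 = 1, so Monday + 1 = Tuesday.

Tuesday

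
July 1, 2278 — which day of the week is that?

Monday

Doomsday rule: the anchor day for the 2200s is Friday. For year 78: 78÷12 = 6 r 6, and 6÷4 = 1, so 6+6+1 = 13.
Friday + 13 ≡ Thursday — that's 2278's doomsday.
In July the doomsday date is Jul 11.
Jul 1 is 10 days before Jul 11; 10 mod 7 = 3, so Thursday − 3 = Monday.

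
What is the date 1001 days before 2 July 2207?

October 4, 2204

−365 (one year) → Jul 2, 2206 (636 left).
−365 (one year) → Jul 2, 2205 (271 left).
−2 → Jun 30, 2205 (end of Jun, 30 days; 269 left).
−30 → May 31, 2205 (end of May, 31 days; 239 left).
−31 → Apr 30, 2205 (end of Apr, 30 days; 208 left).
−30 → Mar 31, 2205 (end of Mar, 31 days; 178 left).
−31 → Feb 28, 2205 (end of Feb, 28 days; 147 left).
−28 → Jan 31, 2205 (end of Jan, 31 days; 119 left).
−31 → Dec 31, 2204 (end of Dec, 31 days; 88 left).
−31 → Nov 30, 2204 (end of Nov, 30 days; 57 left).
−30 → Oct 31, 2204 (end of Oct, 31 days; 27 left).
−27 → Oct 4, 2204.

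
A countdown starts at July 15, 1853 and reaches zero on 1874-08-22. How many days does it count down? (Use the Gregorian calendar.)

7708

Jul 15, 1853 → Jul 15, 1854: 365 days.
Jul 15, 1854 → Jul 15, 1855: 365 days.
Jul 15, 1855 → Jul 15, 1856: 366 days (Feb 29, 1856 is in that span).
Jul 15, 1856 → Jul 15, 1857: 365 days.
Jul 15, 1857 → Jul 15, 1858: 365 days.
Jul 15, 1858 → Jul 15, 1859: 365 days.
Jul 15, 1859 → Jul 15, 1860: 366 days (Feb 29, 1860 is in that span).
Jul 15, 1860 → Jul 15, 1861: 365 days.
Jul 15, 1861 → Jul 15, 1862: 365 days.
Jul 15, 1862 → Jul 15, 1863: 365 days.
Jul 15, 1863 → Jul 15, 1864: 366 days (Feb 29, 1864 is in that span).
Jul 15, 1864 → Jul 15, 1865: 365 days.
Jul 15, 1865 → Jul 15, 1866: 365 days.
Jul 15, 1866 → Jul 15, 1867: 365 days.
Jul 15, 1867 → Jul 15, 1868: 366 days (Feb 29, 1868 is in that span).
Jul 15, 1868 → Jul 15, 1869: 365 days.
Jul 15, 1869 → Jul 15, 1870: 365 days.
Jul 15, 1870 → Jul 15, 1871: 365 days.
Jul 15, 1871 → Jul 15, 1872: 366 days (Feb 29, 1872 is in that span).
Jul 15, 1872 → Jul 15, 1873: 365 days.
Jul 15, 1873 → Jul 15, 1874: 365 days.
Jul 15, 1874 → Aug 15, 1874: 31 days (July has 31).
Aug 15, 1874 → Aug 22, 1874: 7 days.
Total: 7708 days.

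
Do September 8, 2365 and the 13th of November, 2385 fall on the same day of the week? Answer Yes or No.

From Sep 8, 2365 to Nov 13, 2385 is 7371 days.
7371 mod 7 = 0, so they are the same weekday.
(Sep 8, 2365 is a Wednesday; Nov 13, 2385 is a Wednesday.)

Yes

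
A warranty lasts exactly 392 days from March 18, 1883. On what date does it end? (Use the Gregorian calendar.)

April 13, 1884

Mar has 31 days: +14 → Apr 1, 1883 (378 left).
Apr has 30 days: +30 → May 1, 1883 (348 left).
May has 31 days: +31 → Jun 1, 1883 (317 left).
Jun has 30 days: +30 → Jul 1, 1883 (287 left).
Jul has 31 days: +31 → Aug 1, 1883 (256 left).
Aug has 31 days: +31 → Sep 1, 1883 (225 left).
Sep has 30 days: +30 → Oct 1, 1883 (195 left).
Oct has 31 days: +31 → Nov 1, 1883 (164 left).
Nov has 30 days: +30 → Dec 1, 1883 (134 left).
Dec has 31 days: +31 → Jan 1, 1884 (103 left).
Jan has 31 days: +31 → Feb 1, 1884 (72 left).
Feb has 29 days: +29 → Mar 1, 1884 (43 left).
Mar has 31 days: +31 → Apr 1, 1884 (12 left).
+12 → Apr 13, 1884.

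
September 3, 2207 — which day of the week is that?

Doomsday rule: the anchor day for the 2200s is Friday. For year 07: 7÷12 = 0 r 7, and 7÷4 = 1, so 0+7+1 = 8.
Friday + 8 ≡ Saturday — that's 2207's doomsday.
In September the doomsday date is Sep 5.
Sep 3 is 2 days before Sep 5; 2 mod 7 = 2, so Saturday − 2 = Thursday.

Thursday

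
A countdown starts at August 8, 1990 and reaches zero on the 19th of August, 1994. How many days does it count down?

1472

Aug 8, 1990 → Aug 8, 1991: 365 days.
Aug 8, 1991 → Aug 8, 1992: 366 days (Feb 29, 1992 is in that span).
Aug 8, 1992 → Aug 8, 1993: 365 days.
Aug 8, 1993 → Sep 8, 1993: 31 days (August has 31).
Sep 8, 1993 → Oct 8, 1993: 30 days (September has 30).
Oct 8, 1993 → Nov 8, 1993: 31 days (October has 31).
Nov 8, 1993 → Dec 8, 1993: 30 days (November has 30).
Dec 8, 1993 → Jan 8, 1994: 31 days (December has 31).
Jan 8, 1994 → Feb 8, 1994: 31 days (January has 31).
Feb 8, 1994 → Mar 8, 1994: 28 days (February has 28).
Mar 8, 1994 → Apr 8, 1994: 31 days (March has 31).
Apr 8, 1994 → May 8, 1994: 30 days (April has 30).
May 8, 1994 → Jun 8, 1994: 31 days (May has 31).
Jun 8, 1994 → Jul 8, 1994: 30 days (June has 30).
Jul 8, 1994 → Aug 8, 1994: 31 days (July has 31).
Aug 8, 1994 → Aug 19, 1994: 11 days.
Total: 1472 days.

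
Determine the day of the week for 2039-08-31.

January 1, 2039 is a Saturday.
Jan 1, 2039 → Feb 1, 2039: 31 days (January has 31).
Feb 1, 2039 → Mar 1, 2039: 28 days (February has 28).
Mar 1, 2039 → Apr 1, 2039: 31 days (March has 31).
Apr 1, 2039 → May 1, 2039: 30 days (April has 30).
May 1, 2039 → Jun 1, 2039: 31 days (May has 31).
Jun 1, 2039 → Jul 1, 2039: 30 days (June has 30).
Jul 1, 2039 → Aug 1, 2039: 31 days (July has 31).
Aug 1, 2039 → Aug 31, 2039: 30 days.
Total: 242 days.
242 mod 7 = 4, so Saturday + 4 = Wednesday.

Wednesday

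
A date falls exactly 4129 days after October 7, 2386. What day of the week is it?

Monday

Oct 7, 2386 is a Tuesday.
4129 mod 7 = 6, so 4129 days after a Tuesday is Tuesday + 6 = Monday.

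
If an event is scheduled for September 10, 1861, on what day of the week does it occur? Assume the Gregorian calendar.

Doomsday rule: the anchor day for the 1800s is Friday. For year 61: 61÷12 = 5 r 1, and 1÷4 = 0, so 5+1+0 = 6.
Friday + 6 ≡ Thursday — that's 1861's doomsday.
In September the doomsday date is Sep 5.
Sep 10 is 5 days after Sep 5; 5 mod 7 = 5, so Thursday + 5 = Tuesday.

Tuesday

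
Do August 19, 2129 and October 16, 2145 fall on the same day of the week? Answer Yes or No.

No

From Aug 19, 2129 to Oct 16, 2145 is 5902 days.
5902 mod 7 = 1, so they are different weekdays.
(Aug 19, 2129 is a Friday; Oct 16, 2145 is a Saturday.)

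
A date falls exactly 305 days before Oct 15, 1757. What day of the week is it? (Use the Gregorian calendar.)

Oct 15, 1757 is a Saturday.
305 mod 7 = 4, so 305 days before a Saturday is Saturday − 4 = Tuesday.

Tuesday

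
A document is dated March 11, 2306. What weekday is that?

Doomsday rule: the anchor day for the 2300s is Wednesday. For year 06: 6÷12 = 0 r 6, and 6÷4 = 1, so 0+6+1 = 7.
Wednesday + 7 ≡ Wednesday — that's 2306's doomsday.
In March the doomsday date is Mar 14.
Mar 11 is 3 days before Mar 14; 3 mod 7 = 3, so Wednesday − 3 = Sunday.

Sunday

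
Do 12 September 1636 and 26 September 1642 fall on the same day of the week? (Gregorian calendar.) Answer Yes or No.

Yes

From Sep 12, 1636 to Sep 26, 1642 is 2205 days.
2205 mod 7 = 0, so they are the same weekday.
(Sep 12, 1636 is a Friday; Sep 26, 1642 is a Friday.)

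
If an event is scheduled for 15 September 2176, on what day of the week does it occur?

Sunday

January 1, 2176 is a Monday.
Jan 1, 2176 → Feb 1, 2176: 31 days (January has 31).
Feb 1, 2176 → Mar 1, 2176: 29 days (February has 29).
Mar 1, 2176 → Apr 1, 2176: 31 days (March has 31).
Apr 1, 2176 → May 1, 2176: 30 days (April has 30).
May 1, 2176 → Jun 1, 2176: 31 days (May has 31).
Jun 1, 2176 → Jul 1, 2176: 30 days (June has 30).
Jul 1, 2176 → Aug 1, 2176: 31 days (July has 31).
Aug 1, 2176 → Sep 1, 2176: 31 days (August has 31).
Sep 1, 2176 → Sep 15, 2176: 14 days.
Total: 258 days.
258 mod 7 = 6, so Monday + 6 = Sunday.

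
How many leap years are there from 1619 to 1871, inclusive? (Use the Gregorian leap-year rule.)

Multiples of 4 in [1619,1871]: 63.
Of those, multiples of 100: 2 (not leap unless ÷400).
Multiples of 400: 0.
Leap years = 63 − 2 + 0 = 61.

61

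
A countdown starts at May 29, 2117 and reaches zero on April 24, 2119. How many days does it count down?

695

May 29, 2117 → May 29, 2118: 365 days.
May 29, 2118 → Jun 29, 2118: 31 days (May has 31).
Jun 29, 2118 → Jul 29, 2118: 30 days (June has 30).
Jul 29, 2118 → Aug 29, 2118: 31 days (July has 31).
Aug 29, 2118 → Sep 29, 2118: 31 days (August has 31).
Sep 29, 2118 → Oct 29, 2118: 30 days (September has 30).
Oct 29, 2118 → Nov 29, 2118: 31 days (October has 31).
Nov 29, 2118 → Dec 29, 2118: 30 days (November has 30).
Dec 29, 2118 → Jan 29, 2119: 31 days (December has 31).
Jan 29, 2119 → Feb 28, 2119: 30 days (January has 31).
Feb 28, 2119 → Mar 28, 2119: 28 days (February has 28).
Mar 28, 2119 → Apr 24, 2119: 27 days.
Total: 695 days.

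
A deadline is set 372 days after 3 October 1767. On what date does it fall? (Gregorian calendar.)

October 9, 1768

Oct has 31 days: +29 → Nov 1, 1767 (343 left).
Nov has 30 days: +30 → Dec 1, 1767 (313 left).
Dec has 31 days: +31 → Jan 1, 1768 (282 left).
Jan has 31 days: +31 → Feb 1, 1768 (251 left).
Feb has 29 days: +29 → Mar 1, 1768 (222 left).
Mar has 31 days: +31 → Apr 1, 1768 (191 left).
Apr has 30 days: +30 → May 1, 1768 (161 left).
May has 31 days: +31 → Jun 1, 1768 (130 left).
Jun has 30 days: +30 → Jul 1, 1768 (100 left).
Jul has 31 days: +31 → Aug 1, 1768 (69 left).
Aug has 31 days: +31 → Sep 1, 1768 (38 left).
Sep has 30 days: +30 → Oct 1, 1768 (8 left).
+8 → Oct 9, 1768.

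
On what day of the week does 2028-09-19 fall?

January 1, 2028 is a Saturday.
Jan 1, 2028 → Feb 1, 2028: 31 days (January has 31).
Feb 1, 2028 → Mar 1, 2028: 29 days (February has 29).
Mar 1, 2028 → Apr 1, 2028: 31 days (March has 31).
Apr 1, 2028 → May 1, 2028: 30 days (April has 30).
May 1, 2028 → Jun 1, 2028: 31 days (May has 31).
Jun 1, 2028 → Jul 1, 2028: 30 days (June has 30).
Jul 1, 2028 → Aug 1, 2028: 31 days (July has 31).
Aug 1, 2028 → Sep 1, 2028: 31 days (August has 31).
Sep 1, 2028 → Sep 19, 2028: 18 days.
Total: 262 days.
262 mod 7 = 3, so Saturday + 3 = Tuesday.

Tuesday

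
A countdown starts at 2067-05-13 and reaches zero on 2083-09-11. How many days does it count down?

5965

May 13, 2067 → May 13, 2068: 366 days (Feb 29, 2068 is in that span).
May 13, 2068 → May 13, 2069: 365 days.
May 13, 2069 → May 13, 2070: 365 days.
May 13, 2070 → May 13, 2071: 365 days.
May 13, 2071 → May 13, 2072: 366 days (Feb 29, 2072 is in that span).
May 13, 2072 → May 13, 2073: 365 days.
May 13, 2073 → May 13, 2074: 365 days.
May 13, 2074 → May 13, 2075: 365 days.
May 13, 2075 → May 13, 2076: 366 days (Feb 29, 2076 is in that span).
May 13, 2076 → May 13, 2077: 365 days.
May 13, 2077 → May 13, 2078: 365 days.
May 13, 2078 → May 13, 2079: 365 days.
May 13, 2079 → May 13, 2080: 366 days (Feb 29, 2080 is in that span).
May 13, 2080 → May 13, 2081: 365 days.
May 13, 2081 → May 13, 2082: 365 days.
May 13, 2082 → May 13, 2083: 365 days.
May 13, 2083 → Jun 13, 2083: 31 days (May has 31).
Jun 13, 2083 → Jul 13, 2083: 30 days (June has 30).
Jul 13, 2083 → Aug 13, 2083: 31 days (July has 31).
Aug 13, 2083 → Sep 11, 2083: 29 days.
Total: 5965 days.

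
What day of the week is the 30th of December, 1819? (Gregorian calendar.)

Doomsday rule: the anchor day for the 1800s is Friday. For year 19: 19÷12 = 1 r 7, and 7÷4 = 1, so 1+7+1 = 9.
Friday + 9 ≡ Sunday — that's 1819's doomsday.
In December the doomsday date is Dec 12.
Dec 30 is 18 days after Dec 12; 18 mod 7 = 4, so Sunday + 4 = Thursday.

Thursday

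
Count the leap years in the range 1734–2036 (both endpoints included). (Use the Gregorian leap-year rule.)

74

Multiples of 4 in [1734,2036]: 76.
Of those, multiples of 100: 3 (not leap unless ÷400).
Multiples of 400: 1.
Leap years = 76 − 3 + 1 = 74.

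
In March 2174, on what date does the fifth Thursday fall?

March 1, 2174 is a Tuesday.
The first Thursday is therefore March 3 (2 days later).
The fifth Thursday is 3 + 4×7 = March 31.

March 31, 2174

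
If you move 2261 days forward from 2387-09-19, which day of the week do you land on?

Sep 19, 2387 is a Saturday.
2261 mod 7 = 0, so 2261 days after a Saturday is Saturday + 0 = Saturday.

Saturday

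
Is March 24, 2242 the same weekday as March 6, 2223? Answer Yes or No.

From Mar 6, 2223 to Mar 24, 2242 is 6958 days.
6958 mod 7 = 0, so they are the same weekday.
(Mar 6, 2223 is a Thursday; Mar 24, 2242 is a Thursday.)

Yes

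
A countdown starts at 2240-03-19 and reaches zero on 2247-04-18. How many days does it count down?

2586

Mar 19, 2240 → Mar 19, 2241: 365 days.
Mar 19, 2241 → Mar 19, 2242: 365 days.
Mar 19, 2242 → Mar 19, 2243: 365 days.
Mar 19, 2243 → Mar 19, 2244: 366 days (Feb 29, 2244 is in that span).
Mar 19, 2244 → Mar 19, 2245: 365 days.
Mar 19, 2245 → Mar 19, 2246: 365 days.
Mar 19, 2246 → Apr 19, 2246: 31 days (March has 31).
Apr 19, 2246 → May 19, 2246: 30 days (April has 30).
May 19, 2246 → Jun 19, 2246: 31 days (May has 31).
Jun 19, 2246 → Jul 19, 2246: 30 days (June has 30).
Jul 19, 2246 → Aug 19, 2246: 31 days (July has 31).
Aug 19, 2246 → Sep 19, 2246: 31 days (August has 31).
Sep 19, 2246 → Oct 19, 2246: 30 days (September has 30).
Oct 19, 2246 → Nov 19, 2246: 31 days (October has 31).
Nov 19, 2246 → Dec 19, 2246: 30 days (November has 30).
Dec 19, 2246 → Jan 19, 2247: 31 days (December has 31).
Jan 19, 2247 → Feb 19, 2247: 31 days (January has 31).
Feb 19, 2247 → Mar 19, 2247: 28 days (February has 28).
Mar 19, 2247 → Apr 18, 2247: 30 days.
Total: 2586 days.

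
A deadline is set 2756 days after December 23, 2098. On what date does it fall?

+365 (one year) → Dec 23, 2099 (2391 left).
+365 (one year) → Dec 23, 2100 (2026 left).
+365 (one year) → Dec 23, 2101 (1661 left).
+365 (one year) → Dec 23, 2102 (1296 left).
+365 (one year) → Dec 23, 2103 (931 left).
+366 (one year; includes Feb 29, 2104) → Dec 23, 2104 (565 left).
+365 (one year) → Dec 23, 2105 (200 left).
Dec has 31 days: +9 → Jan 1, 2106 (191 left).
Jan has 31 days: +31 → Feb 1, 2106 (160 left).
Feb has 28 days: +28 → Mar 1, 2106 (132 left).
Mar has 31 days: +31 → Apr 1, 2106 (101 left).
Apr has 30 days: +30 → May 1, 2106 (71 left).
May has 31 days: +31 → Jun 1, 2106 (40 left).
Jun has 30 days: +30 → Jul 1, 2106 (10 left).
+10 → Jul 11, 2106.

July 11, 2106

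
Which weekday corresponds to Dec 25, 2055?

Saturday

Doomsday rule: the anchor day for the 2000s is Tuesday. For year 55: 55÷12 = 4 r 7, and 7÷4 = 1, so 4+7+1 = 12.
Tuesday + 12 ≡ Sunday — that's 2055's doomsday.
In December the doomsday date is Dec 12.
Dec 25 is 13 days after Dec 12; 13 mod 7 = 6, so Sunday + 6 = Saturday.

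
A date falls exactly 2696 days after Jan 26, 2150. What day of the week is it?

Jan 26, 2150 is a Monday.
2696 mod 7 = 1, so 2696 days after a Monday is Monday + 1 = Tuesday.

Tuesday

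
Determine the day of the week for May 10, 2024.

Friday

Doomsday rule: the anchor day for the 2000s is Tuesday. For year 24: 24÷12 = 2 r 0, and 0÷4 = 0, so 2+0+0 = 2.
Tuesday + 2 ≡ Thursday — that's 2024's doomsday.
In May the doomsday date is May 9.
May 10 is 1 day after May 9; 1 mod 7 = 1, so Thursday + 1 = Friday.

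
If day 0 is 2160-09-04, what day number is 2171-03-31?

Sep 4, 2160 → Sep 4, 2161: 365 days.
Sep 4, 2161 → Sep 4, 2162: 365 days.
Sep 4, 2162 → Sep 4, 2163: 365 days.
Sep 4, 2163 → Sep 4, 2164: 366 days (Feb 29, 2164 is in that span).
Sep 4, 2164 → Sep 4, 2165: 365 days.
Sep 4, 2165 → Sep 4, 2166: 365 days.
Sep 4, 2166 → Sep 4, 2167: 365 days.
Sep 4, 2167 → Sep 4, 2168: 366 days (Feb 29, 2168 is in that span).
Sep 4, 2168 → Sep 4, 2169: 365 days.
Sep 4, 2169 → Sep 4, 2170: 365 days.
Sep 4, 2170 → Oct 4, 2170: 30 days (September has 30).
Oct 4, 2170 → Nov 4, 2170: 31 days (October has 31).
Nov 4, 2170 → Dec 4, 2170: 30 days (November has 30).
Dec 4, 2170 → Jan 4, 2171: 31 days (December has 31).
Jan 4, 2171 → Feb 4, 2171: 31 days (January has 31).
Feb 4, 2171 → Mar 4, 2171: 28 days (February has 28).
Mar 4, 2171 → Mar 31, 2171: 27 days.
Total: 3860 days.

3860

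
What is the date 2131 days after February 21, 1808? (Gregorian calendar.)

+366 (one year; includes Feb 29, 1808) → Feb 21, 1809 (1765 left).
+365 (one year) → Feb 21, 1810 (1400 left).
+365 (one year) → Feb 21, 1811 (1035 left).
+365 (one year) → Feb 21, 1812 (670 left).
+366 (one year; includes Feb 29, 1812) → Feb 21, 1813 (304 left).
Feb has 28 days: +8 → Mar 1, 1813 (296 left).
Mar has 31 days: +31 → Apr 1, 1813 (265 left).
Apr has 30 days: +30 → May 1, 1813 (235 left).
May has 31 days: +31 → Jun 1, 1813 (204 left).
Jun has 30 days: +30 → Jul 1, 1813 (174 left).
Jul has 31 days: +31 → Aug 1, 1813 (143 left).
Aug has 31 days: +31 → Sep 1, 1813 (112 left).
Sep has 30 days: +30 → Oct 1, 1813 (82 left).
Oct has 31 days: +31 → Nov 1, 1813 (51 left).
Nov has 30 days: +30 → Dec 1, 1813 (21 left).
+21 → Dec 22, 1813.

December 22, 1813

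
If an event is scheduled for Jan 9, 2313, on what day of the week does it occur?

Thursday

Doomsday rule: the anchor day for the 2300s is Wednesday. For year 13: 13÷12 = 1 r 1, and 1÷4 = 0, so 1+1+0 = 2.
Wednesday + 2 ≡ Friday — that's 2313's doomsday.
In January the doomsday date is Jan 3 (2313 is not a leap year).
Jan 9 is 6 days after Jan 3; 6 mod 7 = 6, so Friday + 6 = Thursday.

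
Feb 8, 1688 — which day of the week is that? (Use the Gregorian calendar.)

Doomsday rule: the anchor day for the 1600s is Tuesday. For year 88: 88÷12 = 7 r 4, and 4÷4 = 1, so 7+4+1 = 12.
Tuesday + 12 ≡ Sunday — that's 1688's doomsday.
In February the doomsday date is Feb 29 (1688 is a leap year (divisible by 4)).
Feb 8 is 21 days before Feb 29; 21 mod 7 = 0, so Sunday − 0 = Sunday.

Sunday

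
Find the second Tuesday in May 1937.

May 11, 1937

May 1, 1937 is a Saturday.
The first Tuesday is therefore May 4 (3 days later).
The second Tuesday is 4 + 1×7 = May 11.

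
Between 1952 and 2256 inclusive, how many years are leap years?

Multiples of 4 in [1952,2256]: 77.
Of those, multiples of 100: 3 (not leap unless ÷400).
Multiples of 400: 1.
Leap years = 77 − 3 + 1 = 75.

75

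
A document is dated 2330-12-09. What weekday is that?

Doomsday rule: the anchor day for the 2300s is Wednesday. For year 30: 30÷12 = 2 r 6, and 6÷4 = 1, so 2+6+1 = 9.
Wednesday + 9 ≡ Friday — that's 2330's doomsday.
In December the doomsday date is Dec 12.
Dec 9 is 3 days before Dec 12; 3 mod 7 = 3, so Friday − 3 = Tuesday.

Tuesday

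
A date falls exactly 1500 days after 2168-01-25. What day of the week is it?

Wednesday

First find the weekday of Jan 25, 2168. Doomsday rule: the anchor day for the 2100s is Sunday. For year 68: 68÷12 = 5 r 8, and 8÷4 = 2, so 5+8+2 = 15.
Sunday + 15 ≡ Monday — that's 2168's doomsday.
In January the doomsday date is Jan 4 (2168 is a leap year (divisible by 4)).
Jan 25 is 21 days after Jan 4; 21 mod 7 = 0, so Monday + 0 = Monday.
1500 mod 7 = 2, so 1500 days after a Monday is Monday + 2 = Wednesday.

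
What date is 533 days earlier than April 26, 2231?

November 9, 2229

−365 (one year) → Apr 26, 2230 (168 left).
−26 → Mar 31, 2230 (end of Mar, 31 days; 142 left).
−31 → Feb 28, 2230 (end of Feb, 28 days; 111 left).
−28 → Jan 31, 2230 (end of Jan, 31 days; 83 left).
−31 → Dec 31, 2229 (end of Dec, 31 days; 52 left).
−31 → Nov 30, 2229 (end of Nov, 30 days; 21 left).
−21 → Nov 9, 2229.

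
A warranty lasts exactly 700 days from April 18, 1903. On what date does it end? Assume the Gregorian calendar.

+366 (one year; includes Feb 29, 1904) → Apr 18, 1904 (334 left).
Apr has 30 days: +13 → May 1, 1904 (321 left).
May has 31 days: +31 → Jun 1, 1904 (290 left).
Jun has 30 days: +30 → Jul 1, 1904 (260 left).
Jul has 31 days: +31 → Aug 1, 1904 (229 left).
Aug has 31 days: +31 → Sep 1, 1904 (198 left).
Sep has 30 days: +30 → Oct 1, 1904 (168 left).
Oct has 31 days: +31 → Nov 1, 1904 (137 left).
Nov has 30 days: +30 → Dec 1, 1904 (107 left).
Dec has 31 days: +31 → Jan 1, 1905 (76 left).
Jan has 31 days: +31 → Feb 1, 1905 (45 left).
Feb has 28 days: +28 → Mar 1, 1905 (17 left).
+17 → Mar 18, 1905.

March 18, 1905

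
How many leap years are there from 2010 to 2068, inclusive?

Multiples of 4 in [2010,2068]: 15.
Of those, multiples of 100: 0 (not leap unless ÷400).
Multiples of 400: 0.
Leap years = 15 − 0 + 0 = 15.

15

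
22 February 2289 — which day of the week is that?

Doomsday rule: the anchor day for the 2200s is Friday. For year 89: 89÷12 = 7 r 5, and 5÷4 = 1, so 7+5+1 = 13.
Friday + 13 ≡ Thursday — that's 2289's doomsday.
In February the doomsday date is Feb 28 (2289 is not a leap year).
Feb 22 is 6 days before Feb 28; 6 mod 7 = 6, so Thursday − 6 = Friday.

Friday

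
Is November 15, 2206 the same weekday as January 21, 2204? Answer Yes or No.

From Jan 21, 2204 to Nov 15, 2206 is 1029 days.
1029 mod 7 = 0, so they are the same weekday.
(Jan 21, 2204 is a Saturday; Nov 15, 2206 is a Saturday.)

Yes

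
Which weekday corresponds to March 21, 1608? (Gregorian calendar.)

Friday

Doomsday rule: the anchor day for the 1600s is Tuesday. For year 08: 8÷12 = 0 r 8, and 8÷4 = 2, so 0+8+2 = 10.
Tuesday + 10 ≡ Friday — that's 1608's doomsday.
In March the doomsday date is Mar 14.
Mar 21 is 7 days after Mar 14; 7 mod 7 = 0, so Friday + 0 = Friday.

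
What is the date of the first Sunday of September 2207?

September 6, 2207

September 1, 2207 is a Tuesday.
The first Sunday is therefore September 6 (5 days later).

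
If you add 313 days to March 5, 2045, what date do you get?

Mar has 31 days: +27 → Apr 1, 2045 (286 left).
Apr has 30 days: +30 → May 1, 2045 (256 left).
May has 31 days: +31 → Jun 1, 2045 (225 left).
Jun has 30 days: +30 → Jul 1, 2045 (195 left).
Jul has 31 days: +31 → Aug 1, 2045 (164 left).
Aug has 31 days: +31 → Sep 1, 2045 (133 left).
Sep has 30 days: +30 → Oct 1, 2045 (103 left).
Oct has 31 days: +31 → Nov 1, 2045 (72 left).
Nov has 30 days: +30 → Dec 1, 2045 (42 left).
Dec has 31 days: +31 → Jan 1, 2046 (11 left).
+11 → Jan 12, 2046.

January 12, 2046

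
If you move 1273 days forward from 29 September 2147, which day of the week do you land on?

Thursday

First find the weekday of Sep 29, 2147. Doomsday rule: the anchor day for the 2100s is Sunday. For year 47: 47÷12 = 3 r 11, and 11÷4 = 2, so 3+11+2 = 16.
Sunday + 16 ≡ Tuesday — that's 2147's doomsday.
In September the doomsday date is Sep 5.
Sep 29 is 24 days after Sep 5; 24 mod 7 = 3, so Tuesday + 3 = Friday.
1273 mod 7 = 6, so 1273 days after a Friday is Friday + 6 = Thursday.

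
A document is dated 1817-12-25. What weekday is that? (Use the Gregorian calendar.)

Doomsday rule: the anchor day for the 1800s is Friday. For year 17: 17÷12 = 1 r 5, and 5÷4 = 1, so 1+5+1 = 7.
Friday + 7 ≡ Friday — that's 1817's doomsday.
In December the doomsday date is Dec 12.
Dec 25 is 13 days after Dec 12; 13 mod 7 = 6, so Friday + 6 = Thursday.

Thursday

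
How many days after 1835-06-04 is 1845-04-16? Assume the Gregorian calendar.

3604

Jun 4, 1835 → Jun 4, 1836: 366 days (Feb 29, 1836 is in that span).
Jun 4, 1836 → Jun 4, 1837: 365 days.
Jun 4, 1837 → Jun 4, 1838: 365 days.
Jun 4, 1838 → Jun 4, 1839: 365 days.
Jun 4, 1839 → Jun 4, 1840: 366 days (Feb 29, 1840 is in that span).
Jun 4, 1840 → Jun 4, 1841: 365 days.
Jun 4, 1841 → Jun 4, 1842: 365 days.
Jun 4, 1842 → Jun 4, 1843: 365 days.
Jun 4, 1843 → Jun 4, 1844: 366 days (Feb 29, 1844 is in that span).
Jun 4, 1844 → Jul 4, 1844: 30 days (June has 30).
Jul 4, 1844 → Aug 4, 1844: 31 days (July has 31).
Aug 4, 1844 → Sep 4, 1844: 31 days (August has 31).
Sep 4, 1844 → Oct 4, 1844: 30 days (September has 30).
Oct 4, 1844 → Nov 4, 1844: 31 days (October has 31).
Nov 4, 1844 → Dec 4, 1844: 30 days (November has 30).
Dec 4, 1844 → Jan 4, 1845: 31 days (December has 31).
Jan 4, 1845 → Feb 4, 1845: 31 days (January has 31).
Feb 4, 1845 → Mar 4, 1845: 28 days (February has 28).
Mar 4, 1845 → Apr 4, 1845: 31 days (March has 31).
Apr 4, 1845 → Apr 16, 1845: 12 days.
Total: 3604 days.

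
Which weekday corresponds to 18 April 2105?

January 1, 2105 is a Thursday.
Jan 1, 2105 → Feb 1, 2105: 31 days (January has 31).
Feb 1, 2105 → Mar 1, 2105: 28 days (February has 28).
Mar 1, 2105 → Apr 1, 2105: 31 days (March has 31).
Apr 1, 2105 → Apr 18, 2105: 17 days.
Total: 107 days.
107 mod 7 = 2, so Thursday + 2 = Saturday.

Saturday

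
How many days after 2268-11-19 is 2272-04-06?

Nov 19, 2268 → Nov 19, 2269: 365 days.
Nov 19, 2269 → Nov 19, 2270: 365 days.
Nov 19, 2270 → Nov 19, 2271: 365 days.
Nov 19, 2271 → Dec 19, 2271: 30 days (November has 30).
Dec 19, 2271 → Jan 19, 2272: 31 days (December has 31).
Jan 19, 2272 → Feb 19, 2272: 31 days (January has 31).
Feb 19, 2272 → Mar 19, 2272: 29 days (February has 29).
Mar 19, 2272 → Apr 6, 2272: 18 days.
Total: 1234 days.

1234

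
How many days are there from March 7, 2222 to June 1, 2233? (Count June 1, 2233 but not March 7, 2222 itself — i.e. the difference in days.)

Mar 7, 2222 → Mar 7, 2223: 365 days.
Mar 7, 2223 → Mar 7, 2224: 366 days (Feb 29, 2224 is in that span).
Mar 7, 2224 → Mar 7, 2225: 365 days.
Mar 7, 2225 → Mar 7, 2226: 365 days.
Mar 7, 2226 → Mar 7, 2227: 365 days.
Mar 7, 2227 → Mar 7, 2228: 366 days (Feb 29, 2228 is in that span).
Mar 7, 2228 → Mar 7, 2229: 365 days.
Mar 7, 2229 → Mar 7, 2230: 365 days.
Mar 7, 2230 → Mar 7, 2231: 365 days.
Mar 7, 2231 → Mar 7, 2232: 366 days (Feb 29, 2232 is in that span).
Mar 7, 2232 → Mar 7, 2233: 365 days.
Mar 7, 2233 → Apr 7, 2233: 31 days (March has 31).
Apr 7, 2233 → May 7, 2233: 30 days (April has 30).
May 7, 2233 → Jun 1, 2233: 25 days.
Total: 4104 days.

4104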